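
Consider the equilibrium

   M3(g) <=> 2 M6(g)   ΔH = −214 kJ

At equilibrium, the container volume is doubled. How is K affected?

The equilibrium constant depends only on temperature. This perturbation may move the position of equilibrium, but since T is unchanged, K itself is unchanged.

unchanged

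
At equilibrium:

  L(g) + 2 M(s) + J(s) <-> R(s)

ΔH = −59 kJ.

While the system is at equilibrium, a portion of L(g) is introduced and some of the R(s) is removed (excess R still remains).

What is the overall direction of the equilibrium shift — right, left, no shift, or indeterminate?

right

Adding L (g), a reactant, drives the reaction to the right.
R is a pure solid; its activity is 1 regardless of amount, so Q is unaffected — no shift from this change.
Only the nonzero effect(s) matter; the net shift is to the right.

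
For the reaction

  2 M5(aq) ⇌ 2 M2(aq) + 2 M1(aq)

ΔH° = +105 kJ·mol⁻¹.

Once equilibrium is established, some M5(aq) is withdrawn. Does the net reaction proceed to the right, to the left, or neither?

left

Removing M5 (aq), a reactant, drives the reaction to the left.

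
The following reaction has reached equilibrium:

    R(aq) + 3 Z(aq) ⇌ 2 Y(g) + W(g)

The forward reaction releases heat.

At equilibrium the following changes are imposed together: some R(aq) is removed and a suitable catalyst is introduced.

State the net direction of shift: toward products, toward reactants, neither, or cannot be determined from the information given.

Removing R (aq), a reactant, drives the reaction to the left.
A catalyst speeds both forward and reverse rates equally; it changes neither Q nor K — no shift from this change.
Only the nonzero effect(s) matter; the net shift is to the left.

left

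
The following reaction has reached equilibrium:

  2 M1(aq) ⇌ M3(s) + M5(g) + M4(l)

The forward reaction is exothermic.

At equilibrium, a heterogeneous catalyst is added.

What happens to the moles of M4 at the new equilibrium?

A catalyst speeds both forward and reverse rates equally; it changes neither Q nor K — no shift from this change.
No net shift occurs, so the amount of M4 is unchanged.

unchanged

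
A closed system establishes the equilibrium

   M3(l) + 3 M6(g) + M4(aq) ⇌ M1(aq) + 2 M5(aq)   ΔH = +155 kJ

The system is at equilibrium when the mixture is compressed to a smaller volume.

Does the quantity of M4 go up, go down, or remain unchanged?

Gas moles: reactants 3, products 0 (Δn_gas = -3). Compression shifts the system toward the side with fewer moles of gas — to the right.
The net shift is to the right. M4 is a reactant, so its amount decreases.

decreases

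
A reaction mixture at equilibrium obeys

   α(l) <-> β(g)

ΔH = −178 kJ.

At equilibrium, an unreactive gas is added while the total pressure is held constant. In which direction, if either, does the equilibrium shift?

Adding inert gas at constant total pressure expands the volume and lowers every reacting partial pressure. With Δn_gas = 1 − 0 = +1, Q moves away from K toward the side with fewer gas moles, so the system shifts toward the side with more gas moles — to the right.

right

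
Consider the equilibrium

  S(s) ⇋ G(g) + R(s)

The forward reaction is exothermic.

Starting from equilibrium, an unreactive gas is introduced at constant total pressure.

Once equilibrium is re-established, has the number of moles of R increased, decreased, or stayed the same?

increases

Adding inert gas at constant total pressure expands the volume and lowers every reacting partial pressure. With Δn_gas = 1 − 0 = +1, Q moves away from K toward the side with fewer gas moles, so the system shifts toward the side with more gas moles — to the right.
The net shift is to the right. R is a product, so its amount increases.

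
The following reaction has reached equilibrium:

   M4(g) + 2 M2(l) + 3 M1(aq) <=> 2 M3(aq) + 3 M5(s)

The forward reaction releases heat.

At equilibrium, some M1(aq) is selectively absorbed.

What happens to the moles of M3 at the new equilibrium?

Removing M1 (aq), a reactant, drives the reaction to the left.
The net shift is to the left. M3 is a product, so its amount decreases.

decreases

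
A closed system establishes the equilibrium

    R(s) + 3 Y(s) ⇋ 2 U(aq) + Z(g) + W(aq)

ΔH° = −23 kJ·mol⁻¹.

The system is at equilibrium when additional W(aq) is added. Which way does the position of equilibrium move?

Adding W (aq), a product, drives the reaction to the left.

left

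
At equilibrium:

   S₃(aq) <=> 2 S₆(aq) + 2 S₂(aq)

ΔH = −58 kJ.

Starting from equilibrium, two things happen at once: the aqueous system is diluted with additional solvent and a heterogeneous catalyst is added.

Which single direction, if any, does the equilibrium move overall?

right

Dilution lowers every aqueous concentration by the same factor. Δn_aq = 4 − 1 = +3, so the system shifts toward the side with more dissolved moles — to the right.
A catalyst speeds both forward and reverse rates equally; it changes neither Q nor K — no shift from this change.
Only the nonzero effect(s) matter; the net shift is to the right.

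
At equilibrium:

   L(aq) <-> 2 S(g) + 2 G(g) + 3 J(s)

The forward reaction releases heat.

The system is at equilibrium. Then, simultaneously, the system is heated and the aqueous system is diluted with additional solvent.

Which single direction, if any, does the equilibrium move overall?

left

The forward reaction is exothermic. Raising T favours the endothermic direction — shift to the left.
Dilution lowers every aqueous concentration by the same factor. Δn_aq = 0 − 1 = -1, so the system shifts toward the side with more dissolved moles — to the left.
All effects act in the same direction — net shift to the left.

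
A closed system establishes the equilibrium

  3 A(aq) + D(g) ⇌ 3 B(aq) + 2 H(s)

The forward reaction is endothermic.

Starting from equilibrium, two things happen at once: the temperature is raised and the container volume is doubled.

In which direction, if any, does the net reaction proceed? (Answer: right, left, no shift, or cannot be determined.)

The forward reaction is endothermic. Raising T favours the endothermic direction — shift to the right.
Gas moles: reactants 1, products 0 (Δn_gas = -1). Expansion shifts the system toward the side with more moles of gas — to the left.
The individual effects push in opposite directions; without quantitative information the net direction cannot be determined.

cannot be determined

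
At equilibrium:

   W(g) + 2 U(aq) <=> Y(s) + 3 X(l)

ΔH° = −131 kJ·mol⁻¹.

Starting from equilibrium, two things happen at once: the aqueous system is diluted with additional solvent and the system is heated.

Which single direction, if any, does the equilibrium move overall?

Dilution lowers every aqueous concentration by the same factor. Δn_aq = 0 − 2 = -2, so the system shifts toward the side with more dissolved moles — to the left.
The forward reaction is exothermic. Raising T favours the endothermic direction — shift to the left.
All effects act in the same direction — net shift to the left.

left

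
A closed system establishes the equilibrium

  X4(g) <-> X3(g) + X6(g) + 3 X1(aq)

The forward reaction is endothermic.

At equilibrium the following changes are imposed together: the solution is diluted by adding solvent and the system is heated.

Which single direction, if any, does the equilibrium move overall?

right

Dilution lowers every aqueous concentration by the same factor. Δn_aq = 3 − 0 = +3, so the system shifts toward the side with more dissolved moles — to the right.
The forward reaction is endothermic. Raising T favours the endothermic direction — shift to the right.
All effects act in the same direction — net shift to the right.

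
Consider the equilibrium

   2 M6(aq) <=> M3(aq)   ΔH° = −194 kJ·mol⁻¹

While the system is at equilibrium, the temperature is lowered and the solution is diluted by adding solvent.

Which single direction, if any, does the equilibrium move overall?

cannot be determined

The forward reaction is exothermic. Lowering T favours the exothermic direction — shift to the right.
Dilution lowers every aqueous concentration by the same factor. Δn_aq = 1 − 2 = -1, so the system shifts toward the side with more dissolved moles — to the left.
The individual effects push in opposite directions; without quantitative information the net direction cannot be determined.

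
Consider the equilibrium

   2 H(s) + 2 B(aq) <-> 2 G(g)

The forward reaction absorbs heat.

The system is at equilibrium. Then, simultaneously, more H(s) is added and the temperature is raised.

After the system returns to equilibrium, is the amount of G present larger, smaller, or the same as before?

H is a pure solid; its activity is 1 regardless of amount, so Q is unaffected — no shift from this change.
The forward reaction is endothermic. Raising T favours the endothermic direction — shift to the right.
The net shift is to the right. G is a product, so its amount increases.

increases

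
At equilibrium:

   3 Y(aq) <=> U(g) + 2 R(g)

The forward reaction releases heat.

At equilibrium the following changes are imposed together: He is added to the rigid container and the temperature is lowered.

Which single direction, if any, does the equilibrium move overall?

At constant volume, adding an inert gas leaves every reacting species' partial pressure unchanged, so Q is unchanged — no shift from this change.
The forward reaction is exothermic. Lowering T favours the exothermic direction — shift to the right.
Only the nonzero effect(s) matter; the net shift is to the right.

right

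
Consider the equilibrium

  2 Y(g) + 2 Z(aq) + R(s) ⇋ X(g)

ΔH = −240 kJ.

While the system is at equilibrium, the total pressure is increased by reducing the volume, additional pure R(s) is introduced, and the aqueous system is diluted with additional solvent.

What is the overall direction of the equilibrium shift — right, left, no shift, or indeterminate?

Gas moles: reactants 2, products 1 (Δn_gas = -1). Compression shifts the system toward the side with fewer moles of gas — to the right.
R is a pure solid; its activity is 1 regardless of amount, so Q is unaffected — no shift from this change.
Dilution lowers every aqueous concentration by the same factor. Δn_aq = 0 − 2 = -2, so the system shifts toward the side with more dissolved moles — to the left.
The individual effects push in opposite directions; without quantitative information the net direction cannot be determined.

cannot be determined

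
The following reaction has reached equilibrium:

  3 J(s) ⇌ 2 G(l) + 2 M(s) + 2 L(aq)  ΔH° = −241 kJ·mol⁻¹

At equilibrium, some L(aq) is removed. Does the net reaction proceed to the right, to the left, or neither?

Removing L (aq), a product, drives the reaction to the right.

right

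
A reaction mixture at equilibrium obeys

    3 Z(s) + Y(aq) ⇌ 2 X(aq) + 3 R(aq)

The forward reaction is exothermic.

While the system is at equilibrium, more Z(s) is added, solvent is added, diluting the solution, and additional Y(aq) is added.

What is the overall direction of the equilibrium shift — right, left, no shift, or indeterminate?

Z is a pure solid; its activity is 1 regardless of amount, so Q is unaffected — no shift from this change.
Dilution lowers every aqueous concentration by the same factor. Δn_aq = 5 − 1 = +4, so the system shifts toward the side with more dissolved moles — to the right.
Adding Y (aq), a reactant, drives the reaction to the right.
Only the nonzero effect(s) matter; the net shift is to the right.

right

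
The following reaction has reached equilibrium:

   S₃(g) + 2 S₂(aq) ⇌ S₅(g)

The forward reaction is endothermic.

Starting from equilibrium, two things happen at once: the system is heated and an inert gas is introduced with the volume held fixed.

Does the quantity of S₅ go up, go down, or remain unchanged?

increases

The forward reaction is endothermic. Raising T favours the endothermic direction — shift to the right.
At constant volume, adding an inert gas leaves every reacting species' partial pressure unchanged, so Q is unchanged — no shift from this change.
The net shift is to the right. S₅ is a product, so its amount increases.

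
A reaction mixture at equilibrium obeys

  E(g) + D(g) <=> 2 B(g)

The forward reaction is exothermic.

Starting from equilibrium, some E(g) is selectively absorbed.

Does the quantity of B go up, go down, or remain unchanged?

decreases

Removing E (g), a reactant, drives the reaction to the left.
The net shift is to the left. B is a product, so its amount decreases.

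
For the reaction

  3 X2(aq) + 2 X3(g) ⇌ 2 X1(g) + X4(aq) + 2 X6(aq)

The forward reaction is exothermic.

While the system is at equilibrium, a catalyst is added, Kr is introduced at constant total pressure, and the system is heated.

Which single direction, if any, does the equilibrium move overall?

A catalyst speeds both forward and reverse rates equally; it changes neither Q nor K — no shift from this change.
Adding inert gas at constant total pressure expands the volume, scaling every reacting partial pressure by the same factor. Δn_gas = 2 − 2 = 0, so Q is unchanged — no shift.
The forward reaction is exothermic. Raising T favours the endothermic direction — shift to the left.
Only the nonzero effect(s) matter; the net shift is to the left.

left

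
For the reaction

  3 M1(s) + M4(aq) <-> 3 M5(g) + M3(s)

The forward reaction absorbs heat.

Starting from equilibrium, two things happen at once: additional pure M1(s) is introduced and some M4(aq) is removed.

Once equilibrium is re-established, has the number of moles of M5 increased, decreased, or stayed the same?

M1 is a pure solid; its activity is 1 regardless of amount, so Q is unaffected — no shift from this change.
Removing M4 (aq), a reactant, drives the reaction to the left.
The net shift is to the left. M5 is a product, so its amount decreases.

decreases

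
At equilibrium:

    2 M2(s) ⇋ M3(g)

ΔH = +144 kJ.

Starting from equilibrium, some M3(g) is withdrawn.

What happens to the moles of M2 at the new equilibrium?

decreases

Removing M3 (g), a product, drives the reaction to the right.
The net shift is to the right. M2 is a reactant, so its amount decreases.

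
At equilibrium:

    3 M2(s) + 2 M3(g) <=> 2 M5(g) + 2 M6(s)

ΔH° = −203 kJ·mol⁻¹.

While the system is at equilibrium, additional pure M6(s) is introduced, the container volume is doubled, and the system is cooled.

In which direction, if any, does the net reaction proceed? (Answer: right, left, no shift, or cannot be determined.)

right

M6 is a pure solid; its activity is 1 regardless of amount, so Q is unaffected — no shift from this change.
Gas moles: reactants 2, products 2. Δn_gas = 0, so a volume change leaves Q equal to K — no shift from this change.
The forward reaction is exothermic. Lowering T favours the exothermic direction — shift to the right.
Only the nonzero effect(s) matter; the net shift is to the right.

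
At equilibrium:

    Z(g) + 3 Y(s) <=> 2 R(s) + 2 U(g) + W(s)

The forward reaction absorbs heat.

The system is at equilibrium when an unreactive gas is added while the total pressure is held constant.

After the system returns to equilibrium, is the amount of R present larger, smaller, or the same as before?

increases

Adding inert gas at constant total pressure expands the volume and lowers every reacting partial pressure. With Δn_gas = 2 − 1 = +1, Q moves away from K toward the side with fewer gas moles, so the system shifts toward the side with more gas moles — to the right.
The net shift is to the right. R is a product, so its amount increases.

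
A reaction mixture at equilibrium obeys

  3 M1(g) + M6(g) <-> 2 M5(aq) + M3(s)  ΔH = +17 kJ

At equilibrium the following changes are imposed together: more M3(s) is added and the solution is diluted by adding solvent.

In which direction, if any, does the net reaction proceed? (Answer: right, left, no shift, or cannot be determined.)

right

M3 is a pure solid; its activity is 1 regardless of amount, so Q is unaffected — no shift from this change.
Dilution lowers every aqueous concentration by the same factor. Δn_aq = 2 − 0 = +2, so the system shifts toward the side with more dissolved moles — to the right.
Only the nonzero effect(s) matter; the net shift is to the right.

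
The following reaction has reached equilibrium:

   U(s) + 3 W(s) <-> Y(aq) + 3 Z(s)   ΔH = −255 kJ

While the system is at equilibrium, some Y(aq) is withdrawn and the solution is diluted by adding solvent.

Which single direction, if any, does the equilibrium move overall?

Removing Y (aq), a product, drives the reaction to the right.
Dilution lowers every aqueous concentration by the same factor. Δn_aq = 1 − 0 = +1, so the system shifts toward the side with more dissolved moles — to the right.
All effects act in the same direction — net shift to the right.

right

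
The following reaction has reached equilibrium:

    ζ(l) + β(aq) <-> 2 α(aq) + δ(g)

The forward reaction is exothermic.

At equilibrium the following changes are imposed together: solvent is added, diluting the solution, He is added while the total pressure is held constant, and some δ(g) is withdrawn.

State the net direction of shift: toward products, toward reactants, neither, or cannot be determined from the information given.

Dilution lowers every aqueous concentration by the same factor. Δn_aq = 2 − 1 = +1, so the system shifts toward the side with more dissolved moles — to the right.
Adding inert gas at constant total pressure expands the volume and lowers every reacting partial pressure. With Δn_gas = 1 − 0 = +1, Q moves away from K toward the side with fewer gas moles, so the system shifts toward the side with more gas moles — to the right.
Removing δ (g), a product, drives the reaction to the right.
All effects act in the same direction — net shift to the right.

right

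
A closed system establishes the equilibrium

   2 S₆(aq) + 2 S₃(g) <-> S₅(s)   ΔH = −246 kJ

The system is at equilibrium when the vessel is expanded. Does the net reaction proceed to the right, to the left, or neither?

Gas moles: reactants 2, products 0 (Δn_gas = -2). Expansion shifts the system toward the side with more moles of gas — to the left.

left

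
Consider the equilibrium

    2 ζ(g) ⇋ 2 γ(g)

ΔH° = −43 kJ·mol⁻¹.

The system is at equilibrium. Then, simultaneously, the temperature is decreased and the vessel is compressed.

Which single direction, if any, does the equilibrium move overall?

The forward reaction is exothermic. Lowering T favours the exothermic direction — shift to the right.
Gas moles: reactants 2, products 2. Δn_gas = 0, so a volume change leaves Q equal to K — no shift from this change.
Only the nonzero effect(s) matter; the net shift is to the right.

right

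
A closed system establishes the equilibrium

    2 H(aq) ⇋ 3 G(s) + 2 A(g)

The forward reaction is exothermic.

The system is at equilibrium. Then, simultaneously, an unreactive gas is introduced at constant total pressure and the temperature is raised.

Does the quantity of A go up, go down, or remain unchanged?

cannot be determined

Adding inert gas at constant total pressure expands the volume and lowers every reacting partial pressure. With Δn_gas = 2 − 0 = +2, Q moves away from K toward the side with fewer gas moles, so the system shifts toward the side with more gas moles — to the right.
The forward reaction is exothermic. Raising T favours the endothermic direction — shift to the left.
The two effects oppose each other, so the net shift — and hence the change in A — cannot be determined from the given information.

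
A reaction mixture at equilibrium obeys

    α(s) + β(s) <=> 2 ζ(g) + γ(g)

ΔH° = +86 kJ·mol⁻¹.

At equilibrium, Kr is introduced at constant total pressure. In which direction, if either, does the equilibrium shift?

Adding inert gas at constant total pressure expands the volume and lowers every reacting partial pressure. With Δn_gas = 3 − 0 = +3, Q moves away from K toward the side with fewer gas moles, so the system shifts toward the side with more gas moles — to the right.

right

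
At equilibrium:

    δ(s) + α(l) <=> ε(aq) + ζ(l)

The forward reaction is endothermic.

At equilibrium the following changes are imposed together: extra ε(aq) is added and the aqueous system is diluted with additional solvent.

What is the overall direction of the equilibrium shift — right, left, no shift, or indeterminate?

Adding ε (aq), a product, drives the reaction to the left.
Dilution lowers every aqueous concentration by the same factor. Δn_aq = 1 − 0 = +1, so the system shifts toward the side with more dissolved moles — to the right.
The individual effects push in opposite directions; without quantitative information the net direction cannot be determined.

cannot be determined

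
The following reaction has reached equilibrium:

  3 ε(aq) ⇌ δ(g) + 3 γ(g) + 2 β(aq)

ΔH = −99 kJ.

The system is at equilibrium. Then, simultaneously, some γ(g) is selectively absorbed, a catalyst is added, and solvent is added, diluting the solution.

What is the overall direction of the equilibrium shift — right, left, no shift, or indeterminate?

Removing γ (g), a product, drives the reaction to the right.
A catalyst speeds both forward and reverse rates equally; it changes neither Q nor K — no shift from this change.
Dilution lowers every aqueous concentration by the same factor. Δn_aq = 2 − 3 = -1, so the system shifts toward the side with more dissolved moles — to the left.
The individual effects push in opposite directions; without quantitative information the net direction cannot be determined.

cannot be determined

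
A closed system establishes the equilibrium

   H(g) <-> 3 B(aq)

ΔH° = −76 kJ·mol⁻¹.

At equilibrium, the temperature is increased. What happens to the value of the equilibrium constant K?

K depends on temperature via the van 't Hoff relation. The forward reaction is exothermic, so raising T decreases K.

decreases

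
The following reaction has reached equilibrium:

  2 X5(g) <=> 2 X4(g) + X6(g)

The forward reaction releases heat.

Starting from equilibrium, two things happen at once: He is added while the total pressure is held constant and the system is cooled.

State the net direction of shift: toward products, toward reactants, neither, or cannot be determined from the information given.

right

Adding inert gas at constant total pressure expands the volume and lowers every reacting partial pressure. With Δn_gas = 3 − 2 = +1, Q moves away from K toward the side with fewer gas moles, so the system shifts toward the side with more gas moles — to the right.
The forward reaction is exothermic. Lowering T favours the exothermic direction — shift to the right.
All effects act in the same direction — net shift to the right.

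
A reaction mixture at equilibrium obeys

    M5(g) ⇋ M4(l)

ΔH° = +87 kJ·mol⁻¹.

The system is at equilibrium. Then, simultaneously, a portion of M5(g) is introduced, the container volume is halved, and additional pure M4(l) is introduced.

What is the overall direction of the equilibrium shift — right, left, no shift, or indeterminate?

Adding M5 (g), a reactant, drives the reaction to the right.
Gas moles: reactants 1, products 0 (Δn_gas = -1). Compression shifts the system toward the side with fewer moles of gas — to the right.
M4 is a pure liquid; its activity is 1 regardless of amount, so Q is unaffected — no shift from this change.
Only the nonzero effect(s) matter; the net shift is to the right.

right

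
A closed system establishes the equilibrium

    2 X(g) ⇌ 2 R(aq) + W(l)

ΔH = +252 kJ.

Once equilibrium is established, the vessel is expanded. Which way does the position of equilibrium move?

left

Gas moles: reactants 2, products 0 (Δn_gas = -2). Expansion shifts the system toward the side with more moles of gas — to the left.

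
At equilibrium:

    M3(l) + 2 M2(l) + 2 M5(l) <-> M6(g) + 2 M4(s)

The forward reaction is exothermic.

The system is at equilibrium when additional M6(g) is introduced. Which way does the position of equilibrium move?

left

Adding M6 (g), a product, drives the reaction to the left.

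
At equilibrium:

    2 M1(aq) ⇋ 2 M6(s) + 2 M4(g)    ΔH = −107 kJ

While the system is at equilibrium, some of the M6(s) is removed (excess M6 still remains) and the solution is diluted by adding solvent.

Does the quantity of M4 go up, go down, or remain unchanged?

M6 is a pure solid; its activity is 1 regardless of amount, so Q is unaffected — no shift from this change.
Dilution lowers every aqueous concentration by the same factor. Δn_aq = 0 − 2 = -2, so the system shifts toward the side with more dissolved moles — to the left.
The net shift is to the left. M4 is a product, so its amount decreases.

decreases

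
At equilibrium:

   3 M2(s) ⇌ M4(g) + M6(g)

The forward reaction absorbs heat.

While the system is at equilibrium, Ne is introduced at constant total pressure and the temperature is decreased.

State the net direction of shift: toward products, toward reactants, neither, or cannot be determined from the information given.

Adding inert gas at constant total pressure expands the volume and lowers every reacting partial pressure. With Δn_gas = 2 − 0 = +2, Q moves away from K toward the side with fewer gas moles, so the system shifts toward the side with more gas moles — to the right.
The forward reaction is endothermic. Lowering T favours the exothermic direction — shift to the left.
The individual effects push in opposite directions; without quantitative information the net direction cannot be determined.

cannot be determined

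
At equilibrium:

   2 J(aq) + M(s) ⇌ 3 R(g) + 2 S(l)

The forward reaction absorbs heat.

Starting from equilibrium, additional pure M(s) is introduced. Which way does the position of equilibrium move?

M is a pure solid; its activity is 1 regardless of amount, so Q is unaffected — no shift from this change.

no shift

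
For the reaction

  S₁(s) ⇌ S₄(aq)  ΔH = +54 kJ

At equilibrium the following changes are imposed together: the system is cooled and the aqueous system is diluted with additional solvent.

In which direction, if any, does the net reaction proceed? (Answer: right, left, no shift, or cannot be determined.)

The forward reaction is endothermic. Lowering T favours the exothermic direction — shift to the left.
Dilution lowers every aqueous concentration by the same factor. Δn_aq = 1 − 0 = +1, so the system shifts toward the side with more dissolved moles — to the right.
The individual effects push in opposite directions; without quantitative information the net direction cannot be determined.

cannot be determined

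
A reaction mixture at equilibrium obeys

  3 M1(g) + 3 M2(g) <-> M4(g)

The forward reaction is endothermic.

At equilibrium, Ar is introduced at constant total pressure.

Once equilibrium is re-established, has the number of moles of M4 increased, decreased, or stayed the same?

decreases

Adding inert gas at constant total pressure expands the volume and lowers every reacting partial pressure. With Δn_gas = 1 − 6 = -5, Q moves away from K toward the side with fewer gas moles, so the system shifts toward the side with more gas moles — to the left.
The net shift is to the left. M4 is a product, so its amount decreases.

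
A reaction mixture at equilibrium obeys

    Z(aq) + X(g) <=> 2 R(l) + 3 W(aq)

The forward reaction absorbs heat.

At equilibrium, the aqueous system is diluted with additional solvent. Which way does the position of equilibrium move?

Dilution lowers every aqueous concentration by the same factor. Δn_aq = 3 − 1 = +2, so the system shifts toward the side with more dissolved moles — to the right.

right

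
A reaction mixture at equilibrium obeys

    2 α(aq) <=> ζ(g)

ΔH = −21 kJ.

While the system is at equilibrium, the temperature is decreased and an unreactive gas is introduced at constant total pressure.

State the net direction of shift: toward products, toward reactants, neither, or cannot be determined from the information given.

right

The forward reaction is exothermic. Lowering T favours the exothermic direction — shift to the right.
Adding inert gas at constant total pressure expands the volume and lowers every reacting partial pressure. With Δn_gas = 1 − 0 = +1, Q moves away from K toward the side with fewer gas moles, so the system shifts toward the side with more gas moles — to the right.
All effects act in the same direction — net shift to the right.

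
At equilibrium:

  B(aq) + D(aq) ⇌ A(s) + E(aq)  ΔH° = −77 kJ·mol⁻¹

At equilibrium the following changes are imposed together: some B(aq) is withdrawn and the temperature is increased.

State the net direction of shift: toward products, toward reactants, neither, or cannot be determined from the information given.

Removing B (aq), a reactant, drives the reaction to the left.
The forward reaction is exothermic. Raising T favours the endothermic direction — shift to the left.
All effects act in the same direction — net shift to the left.

left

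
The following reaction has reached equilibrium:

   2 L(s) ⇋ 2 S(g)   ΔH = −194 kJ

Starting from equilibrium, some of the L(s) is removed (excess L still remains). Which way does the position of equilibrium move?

no shift

L is a pure solid; its activity is 1 regardless of amount, so Q is unaffected — no shift from this change.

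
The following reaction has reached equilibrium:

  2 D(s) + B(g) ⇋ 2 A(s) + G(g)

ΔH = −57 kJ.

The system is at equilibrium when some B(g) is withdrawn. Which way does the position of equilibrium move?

Removing B (g), a reactant, drives the reaction to the left.

left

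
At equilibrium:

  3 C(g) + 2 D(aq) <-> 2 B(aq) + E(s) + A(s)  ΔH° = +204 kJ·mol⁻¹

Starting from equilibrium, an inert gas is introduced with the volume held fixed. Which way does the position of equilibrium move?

no shift

At constant volume, adding an inert gas leaves every reacting species' partial pressure unchanged, so Q is unchanged — no shift from this change.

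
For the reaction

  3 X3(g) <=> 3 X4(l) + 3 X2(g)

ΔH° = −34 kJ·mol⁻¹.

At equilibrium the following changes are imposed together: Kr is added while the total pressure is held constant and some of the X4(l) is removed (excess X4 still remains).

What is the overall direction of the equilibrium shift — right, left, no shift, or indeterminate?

no shift

Adding inert gas at constant total pressure expands the volume, scaling every reacting partial pressure by the same factor. Δn_gas = 3 − 3 = 0, so Q is unchanged — no shift.
X4 is a pure liquid; its activity is 1 regardless of amount, so Q is unaffected — no shift from this change.
None of the changes alters Q relative to K, so there is no net shift.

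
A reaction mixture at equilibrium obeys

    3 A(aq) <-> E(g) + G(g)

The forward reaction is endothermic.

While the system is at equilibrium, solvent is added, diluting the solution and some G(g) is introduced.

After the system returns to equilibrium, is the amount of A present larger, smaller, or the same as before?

Dilution lowers every aqueous concentration by the same factor. Δn_aq = 0 − 3 = -3, so the system shifts toward the side with more dissolved moles — to the left.
Adding G (g), a product, drives the reaction to the left.
The net shift is to the left. A is a reactant, so its amount increases.

increases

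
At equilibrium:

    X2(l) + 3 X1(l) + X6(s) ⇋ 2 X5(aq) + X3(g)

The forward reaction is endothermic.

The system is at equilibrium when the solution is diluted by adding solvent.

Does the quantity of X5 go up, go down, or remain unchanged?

Dilution lowers every aqueous concentration by the same factor. Δn_aq = 2 − 0 = +2, so the system shifts toward the side with more dissolved moles — to the right.
The net shift is to the right. X5 is a product, so its amount increases.

increases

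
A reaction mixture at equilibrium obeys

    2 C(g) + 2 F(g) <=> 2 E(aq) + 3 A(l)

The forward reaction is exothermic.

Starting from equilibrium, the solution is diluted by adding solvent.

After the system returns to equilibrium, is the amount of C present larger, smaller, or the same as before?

Dilution lowers every aqueous concentration by the same factor. Δn_aq = 2 − 0 = +2, so the system shifts toward the side with more dissolved moles — to the right.
The net shift is to the right. C is a reactant, so its amount decreases.

decreases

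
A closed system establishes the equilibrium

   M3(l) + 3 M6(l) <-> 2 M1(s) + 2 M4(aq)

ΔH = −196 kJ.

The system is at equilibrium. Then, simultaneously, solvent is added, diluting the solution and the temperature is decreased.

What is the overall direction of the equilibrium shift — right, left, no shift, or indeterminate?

right

Dilution lowers every aqueous concentration by the same factor. Δn_aq = 2 − 0 = +2, so the system shifts toward the side with more dissolved moles — to the right.
The forward reaction is exothermic. Lowering T favours the exothermic direction — shift to the right.
All effects act in the same direction — net shift to the right.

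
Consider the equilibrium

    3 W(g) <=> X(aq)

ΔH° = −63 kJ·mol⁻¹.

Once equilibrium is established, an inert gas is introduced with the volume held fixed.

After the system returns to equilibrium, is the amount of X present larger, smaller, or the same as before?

unchanged

At constant volume, adding an inert gas leaves every reacting species' partial pressure unchanged, so Q is unchanged — no shift from this change.
No net shift occurs, so the amount of X is unchanged.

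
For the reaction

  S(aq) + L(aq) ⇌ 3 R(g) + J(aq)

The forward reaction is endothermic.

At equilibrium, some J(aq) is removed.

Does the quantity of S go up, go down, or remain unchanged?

decreases

Removing J (aq), a product, drives the reaction to the right.
The net shift is to the right. S is a reactant, so its amount decreases.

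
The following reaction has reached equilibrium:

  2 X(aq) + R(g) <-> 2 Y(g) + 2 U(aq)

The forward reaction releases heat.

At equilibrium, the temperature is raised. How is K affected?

K depends on temperature via the van 't Hoff relation. The forward reaction is exothermic, so raising T decreases K.

decreases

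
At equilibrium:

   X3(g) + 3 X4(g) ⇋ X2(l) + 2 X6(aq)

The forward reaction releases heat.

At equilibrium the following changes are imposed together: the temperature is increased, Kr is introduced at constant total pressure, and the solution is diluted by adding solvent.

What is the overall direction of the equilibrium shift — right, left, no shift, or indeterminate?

cannot be determined

The forward reaction is exothermic. Raising T favours the endothermic direction — shift to the left.
Adding inert gas at constant total pressure expands the volume and lowers every reacting partial pressure. With Δn_gas = 0 − 4 = -4, Q moves away from K toward the side with fewer gas moles, so the system shifts toward the side with more gas moles — to the left.
Dilution lowers every aqueous concentration by the same factor. Δn_aq = 2 − 0 = +2, so the system shifts toward the side with more dissolved moles — to the right.
The individual effects push in opposite directions; without quantitative information the net direction cannot be determined.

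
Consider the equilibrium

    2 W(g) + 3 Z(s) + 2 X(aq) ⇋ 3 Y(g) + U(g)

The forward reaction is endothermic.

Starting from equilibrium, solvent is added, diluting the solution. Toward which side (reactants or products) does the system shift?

Dilution lowers every aqueous concentration by the same factor. Δn_aq = 0 − 2 = -2, so the system shifts toward the side with more dissolved moles — to the left.

left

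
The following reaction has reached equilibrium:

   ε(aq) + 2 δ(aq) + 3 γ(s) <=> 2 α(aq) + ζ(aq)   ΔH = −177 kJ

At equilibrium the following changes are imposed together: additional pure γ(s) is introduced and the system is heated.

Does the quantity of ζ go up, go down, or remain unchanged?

γ is a pure solid; its activity is 1 regardless of amount, so Q is unaffected — no shift from this change.
The forward reaction is exothermic. Raising T favours the endothermic direction — shift to the left.
The net shift is to the left. ζ is a product, so its amount decreases.

decreases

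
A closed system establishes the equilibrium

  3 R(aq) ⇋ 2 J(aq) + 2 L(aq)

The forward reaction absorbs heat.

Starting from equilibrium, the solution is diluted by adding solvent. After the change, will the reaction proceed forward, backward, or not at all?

Dilution lowers every aqueous concentration by the same factor. Δn_aq = 4 − 3 = +1, so the system shifts toward the side with more dissolved moles — to the right.

right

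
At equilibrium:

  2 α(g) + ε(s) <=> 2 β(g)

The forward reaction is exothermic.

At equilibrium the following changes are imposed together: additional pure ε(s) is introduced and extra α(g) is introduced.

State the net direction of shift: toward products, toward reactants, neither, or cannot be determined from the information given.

right

ε is a pure solid; its activity is 1 regardless of amount, so Q is unaffected — no shift from this change.
Adding α (g), a reactant, drives the reaction to the right.
Only the nonzero effect(s) matter; the net shift is to the right.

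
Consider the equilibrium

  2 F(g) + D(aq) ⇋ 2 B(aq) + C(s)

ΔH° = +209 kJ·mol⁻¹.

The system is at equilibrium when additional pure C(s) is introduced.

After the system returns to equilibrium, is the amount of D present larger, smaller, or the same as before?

unchanged

C is a pure solid; its activity is 1 regardless of amount, so Q is unaffected — no shift from this change.
No net shift occurs, so the amount of D is unchanged.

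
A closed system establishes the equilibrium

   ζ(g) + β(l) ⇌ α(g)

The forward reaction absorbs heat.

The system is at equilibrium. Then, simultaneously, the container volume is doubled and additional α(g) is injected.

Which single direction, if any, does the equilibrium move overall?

Gas moles: reactants 1, products 1. Δn_gas = 0, so a volume change leaves Q equal to K — no shift from this change.
Adding α (g), a product, drives the reaction to the left.
Only the nonzero effect(s) matter; the net shift is to the left.

left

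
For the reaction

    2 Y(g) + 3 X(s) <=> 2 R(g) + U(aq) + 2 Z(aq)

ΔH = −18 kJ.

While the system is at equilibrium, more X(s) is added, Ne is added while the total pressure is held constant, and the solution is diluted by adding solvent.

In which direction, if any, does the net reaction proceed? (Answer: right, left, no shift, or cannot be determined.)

right

X is a pure solid; its activity is 1 regardless of amount, so Q is unaffected — no shift from this change.
Adding inert gas at constant total pressure expands the volume, scaling every reacting partial pressure by the same factor. Δn_gas = 2 − 2 = 0, so Q is unchanged — no shift.
Dilution lowers every aqueous concentration by the same factor. Δn_aq = 3 − 0 = +3, so the system shifts toward the side with more dissolved moles — to the right.
Only the nonzero effect(s) matter; the net shift is to the right.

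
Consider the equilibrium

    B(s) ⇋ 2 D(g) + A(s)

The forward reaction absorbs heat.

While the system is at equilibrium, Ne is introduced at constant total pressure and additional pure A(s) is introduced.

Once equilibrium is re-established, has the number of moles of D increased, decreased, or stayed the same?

increases

Adding inert gas at constant total pressure expands the volume and lowers every reacting partial pressure. With Δn_gas = 2 − 0 = +2, Q moves away from K toward the side with fewer gas moles, so the system shifts toward the side with more gas moles — to the right.
A is a pure solid; its activity is 1 regardless of amount, so Q is unaffected — no shift from this change.
The net shift is to the right. D is a product, so its amount increases.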